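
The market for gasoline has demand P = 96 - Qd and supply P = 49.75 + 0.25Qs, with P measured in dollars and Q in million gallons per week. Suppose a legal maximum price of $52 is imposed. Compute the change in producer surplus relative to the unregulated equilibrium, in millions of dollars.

-161

Rearranging demand gives Qd = 96 - P; rearranging supply gives Qs = 4P - 199. Setting quantity demanded equal to quantity supplied, 96 - P = 4P - 199, gives P* = 59 and Q* = 37.
The ceiling of 52 is below the equilibrium price 59, so it binds.
At P = 52: Qd = 96 - 52 = 44 and Qs = 4·52 - 199 = 9.
Producer surplus without the control is ½ · (59 - 49.75) · 37 = 171.125.
With the ceiling, producers sell 9 units at 52, so PS = ½ · (52 - 49.75) · 9 = 10.125.
Change in producer surplus = 10.125 - 171.125 = -161.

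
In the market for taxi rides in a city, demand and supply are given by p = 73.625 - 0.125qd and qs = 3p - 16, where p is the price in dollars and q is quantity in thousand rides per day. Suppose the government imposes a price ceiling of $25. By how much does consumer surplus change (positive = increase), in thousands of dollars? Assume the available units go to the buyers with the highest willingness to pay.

Rearranging demand gives qd = 589 - 8p. Setting quantity demanded equal to quantity supplied, 589 - 8p = 3p - 16, gives p* = 55 and q* = 149.
Since 25 < 55, the ceiling is binding.
At p = 25: qd = 589 - 8·25 = 389 and qs = 3·25 - 16 = 59.
Consumer surplus without the control is ½ · (73.625 - 55) · 149 = 1387.5625.
With the ceiling, 59 units are sold at 25 (assume they go to the highest-value buyers). The demand price at q = 59 is 66.25, so CS = ½ · [(73.625 - 25) + (66.25 - 25)] · 59 = 2651.3125.
Change in consumer surplus = 2651.3125 - 1387.5625 = 1263.75.

1263.75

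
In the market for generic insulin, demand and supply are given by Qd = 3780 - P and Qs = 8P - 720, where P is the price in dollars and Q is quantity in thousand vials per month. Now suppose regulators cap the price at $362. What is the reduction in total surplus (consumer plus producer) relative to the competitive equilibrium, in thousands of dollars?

Without the control the market clears where 3780 - P = 8P - 720, i.e. P* = 500 and Q* = 3280.
The ceiling of 362 is below the equilibrium price 500, so it binds.
At P = 362: Qd = 3780 - 362 = 3418 and Qs = 8·362 - 720 = 2176.
Quantity traded falls to 2176. At Q = 2176 the demand price is 3780 - 2176 = 1604 and the supply price is (720 + 2176)/8 = 362.
Deadweight loss = ½ · (1604 - 362) · (3280 - 2176) = ½ · 1242 · 1104 = 685584.

685584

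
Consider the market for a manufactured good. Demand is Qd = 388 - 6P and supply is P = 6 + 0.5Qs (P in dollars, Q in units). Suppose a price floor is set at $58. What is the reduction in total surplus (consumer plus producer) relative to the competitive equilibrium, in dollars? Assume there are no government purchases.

768

Rearranging supply gives Qs = 2P - 12. Setting quantity demanded equal to quantity supplied, 388 - 6P = 2P - 12, gives P* = 50 and Q* = 88.
Since 58 > 50, the floor is binding.
At P = 58: Qd = 388 - 6·58 = 40 and Qs = 2·58 - 12 = 104.
Quantity traded falls to 40. At Q = 40 the demand price is (388 - 40)/6 = 58 and the supply price is (12 + 40)/2 = 26.
Deadweight loss = ½ · (58 - 26) · (88 - 40) = ½ · 32 · 48 = 768.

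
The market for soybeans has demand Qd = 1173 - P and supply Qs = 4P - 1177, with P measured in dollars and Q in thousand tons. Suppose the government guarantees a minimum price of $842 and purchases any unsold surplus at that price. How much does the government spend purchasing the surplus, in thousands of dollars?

1566120

Setting quantity demanded equal to quantity supplied, 1173 - P = 4P - 1177, gives P* = 470 and Q* = 703.
Because the floor (842) lies above the market-clearing price, it is binding.
At P = 842: Qd = 1173 - 842 = 331 and Qs = 4·842 - 1177 = 2191.
Surplus = Qs - Qd = 1860.
Government expenditure = surplus × support price = 1860 × 842 = 1566120.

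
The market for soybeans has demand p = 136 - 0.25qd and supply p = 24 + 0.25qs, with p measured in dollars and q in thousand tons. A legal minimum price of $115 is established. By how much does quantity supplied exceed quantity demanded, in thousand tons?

280

Rearranging demand gives qd = 544 - 4p; rearranging supply gives qs = 4p - 96. Equilibrium: 544 - 4p = 4p - 96, so 640 = 8p and p* = 80, q* = 224.
Since 115 > 80, the floor is binding.
At p = 115: qd = 544 - 4·115 = 84 and qs = 4·115 - 96 = 364.
Surplus = qs - qd = 364 - 84 = 280.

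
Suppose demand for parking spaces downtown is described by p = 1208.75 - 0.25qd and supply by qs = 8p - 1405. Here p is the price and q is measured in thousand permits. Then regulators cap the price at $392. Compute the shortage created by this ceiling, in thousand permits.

Rearranging demand gives qd = 4835 - 4p. In a free market, 4835 - 4p = 8p - 1405 gives the equilibrium p* = 520, q* = 2755.
Because the ceiling (392) lies below the market-clearing price, it is binding.
At p = 392: qd = 4835 - 4·392 = 3267 and qs = 8·392 - 1405 = 1731.
Shortage = qd - qs = 3267 - 1731 = 1536.

1536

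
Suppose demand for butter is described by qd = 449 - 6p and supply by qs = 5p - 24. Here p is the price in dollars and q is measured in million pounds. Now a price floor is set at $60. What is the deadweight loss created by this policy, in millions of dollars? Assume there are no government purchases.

Without the control the market clears where 449 - 6p = 5p - 24, i.e. p* = 43 and q* = 191.
Since 60 > 43, the floor is binding.
At p = 60: qd = 449 - 6·60 = 89 and qs = 5·60 - 24 = 276.
Quantity traded falls to 89. At q = 89 the demand price is (449 - 89)/6 = 60 and the supply price is (24 + 89)/5 = 22.6.
Deadweight loss = ½ · (60 - 22.6) · (191 - 89) = ½ · 37.4 · 102 = 1907.4.

1907.4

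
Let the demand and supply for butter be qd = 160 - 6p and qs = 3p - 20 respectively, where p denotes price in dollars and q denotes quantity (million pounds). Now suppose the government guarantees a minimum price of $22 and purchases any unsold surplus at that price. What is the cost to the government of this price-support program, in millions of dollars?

396

In a free market, 160 - 6p = 3p - 20 gives the equilibrium p* = 20, q* = 40.
Because the floor (22) lies above the market-clearing price, it is binding.
At p = 22: qd = 160 - 6·22 = 28 and qs = 3·22 - 20 = 46.
Surplus = qs - qd = 18.
Government expenditure = surplus × support price = 18 × 22 = 396.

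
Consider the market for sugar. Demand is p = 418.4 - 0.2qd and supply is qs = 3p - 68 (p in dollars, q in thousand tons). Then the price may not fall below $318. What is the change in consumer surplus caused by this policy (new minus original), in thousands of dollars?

Rearranging demand gives qd = 2092 - 5p. Equilibrium: 2092 - 5p = 3p - 68, so 2160 = 8p and p* = 270, q* = 742.
Because the floor (318) lies above the market-clearing price, it is binding.
At p = 318: qd = 2092 - 5·318 = 502 and qs = 3·318 - 68 = 886.
Consumer surplus without the control is ½ · (418.4 - 270) · 742 = 55056.4.
With the floor, consumers buy 502 units at 318, so CS = ½ · (418.4 - 318) · 502 = 25200.4.
Change in consumer surplus = 25200.4 - 55056.4 = -29856.

-29856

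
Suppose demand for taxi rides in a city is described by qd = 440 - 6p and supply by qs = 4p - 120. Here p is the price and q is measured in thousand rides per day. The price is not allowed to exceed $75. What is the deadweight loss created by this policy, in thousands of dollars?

Setting quantity demanded equal to quantity supplied, 440 - 6p = 4p - 120, gives p* = 56 and q* = 104.
Since 75 is above p* = 56, the ceiling does not bind and the free-market outcome prevails.
Since the control does not bind, no trades are prevented and deadweight loss is zero.

0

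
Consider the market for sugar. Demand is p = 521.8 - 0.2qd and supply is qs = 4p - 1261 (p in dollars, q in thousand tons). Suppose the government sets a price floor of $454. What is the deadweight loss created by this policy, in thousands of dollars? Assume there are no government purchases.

3240

Rearranging demand gives qd = 2609 - 5p. Equilibrium: 2609 - 5p = 4p - 1261, so 3870 = 9p and p* = 430, q* = 459.
Because the floor (454) lies above the market-clearing price, it is binding.
At p = 454: qd = 2609 - 5·454 = 339 and qs = 4·454 - 1261 = 555.
Quantity traded falls to 339. At q = 339 the demand price is (2609 - 339)/5 = 454 and the supply price is (1261 + 339)/4 = 400.
Deadweight loss = ½ · (454 - 400) · (459 - 339) = ½ · 54 · 120 = 3240.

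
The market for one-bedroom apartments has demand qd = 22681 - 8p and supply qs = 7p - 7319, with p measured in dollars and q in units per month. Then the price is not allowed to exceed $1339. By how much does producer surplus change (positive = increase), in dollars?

-2886917.5

In a free market, 22681 - 8p = 7p - 7319 gives the equilibrium p* = 2000, q* = 6681.
Since 1339 < 2000, the ceiling is binding.
At p = 1339: qd = 22681 - 8·1339 = 11969 and qs = 7·1339 - 7319 = 2054.
Producer surplus without the control is ½ · (2000 - 7319/7) · 6681 = 44635761/14.
With the ceiling, producers sell 2054 units at 1339, so PS = ½ · (1339 - 7319/7) · 2054 = 2109458/7.
Change in producer surplus = 2109458/7 - 44635761/14 = -2886917.5.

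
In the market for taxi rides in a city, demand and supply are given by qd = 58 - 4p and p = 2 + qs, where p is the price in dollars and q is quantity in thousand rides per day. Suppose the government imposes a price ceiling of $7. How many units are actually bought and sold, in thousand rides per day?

Rearranging supply gives qs = p - 2. Equilibrium: 58 - 4p = p - 2, so 60 = 5p and p* = 12, q* = 10.
The ceiling of 7 is below the equilibrium price 12, so it binds.
At p = 7: qd = 58 - 4·7 = 30 and qs = 7 - 2 = 5.
The quantity actually transacted is the short side, supply: 5.

5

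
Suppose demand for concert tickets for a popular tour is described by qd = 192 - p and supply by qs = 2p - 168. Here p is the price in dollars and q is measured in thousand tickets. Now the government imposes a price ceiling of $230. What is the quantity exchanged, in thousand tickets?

In a free market, 192 - p = 2p - 168 gives the equilibrium p* = 120, q* = 72.
Since 230 is above p* = 120, the ceiling does not bind and the free-market outcome prevails.

72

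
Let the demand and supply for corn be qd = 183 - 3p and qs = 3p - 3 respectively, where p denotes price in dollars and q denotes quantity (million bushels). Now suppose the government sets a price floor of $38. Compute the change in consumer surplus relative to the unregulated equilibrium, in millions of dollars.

-556.5

Setting quantity demanded equal to quantity supplied, 183 - 3p = 3p - 3, gives p* = 31 and q* = 90.
Since 38 > 31, the floor is binding.
At p = 38: qd = 183 - 3·38 = 69 and qs = 3·38 - 3 = 111.
Consumer surplus without the control is ½ · (61 - 31) · 90 = 1350.
With the floor, consumers buy 69 units at 38, so CS = ½ · (61 - 38) · 69 = 793.5.
Change in consumer surplus = 793.5 - 1350 = -556.5.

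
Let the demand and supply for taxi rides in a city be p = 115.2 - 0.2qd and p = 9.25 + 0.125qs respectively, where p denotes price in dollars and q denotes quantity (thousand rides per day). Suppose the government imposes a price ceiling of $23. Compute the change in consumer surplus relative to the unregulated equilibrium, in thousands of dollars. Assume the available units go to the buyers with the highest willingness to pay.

Rearranging demand gives qd = 576 - 5p; rearranging supply gives qs = 8p - 74. Without the control the market clears where 576 - 5p = 8p - 74, i.e. p* = 50 and q* = 326.
Since 23 < 50, the ceiling is binding.
At p = 23: qd = 576 - 5·23 = 461 and qs = 8·23 - 74 = 110.
Consumer surplus without the control is ½ · (115.2 - 50) · 326 = 10627.6.
With the ceiling, 110 units are sold at 23 (assume they go to the highest-value buyers). The demand price at q = 110 is 93.2, so CS = ½ · [(115.2 - 23) + (93.2 - 23)] · 110 = 8932.
Change in consumer surplus = 8932 - 10627.6 = -1695.6.

-1695.6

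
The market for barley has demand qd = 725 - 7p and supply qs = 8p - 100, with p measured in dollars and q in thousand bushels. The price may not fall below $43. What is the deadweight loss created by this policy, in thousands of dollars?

0

In a free market, 725 - 7p = 8p - 100 gives the equilibrium p* = 55, q* = 340.
The floor of 43 is below the equilibrium price 55, so it is not binding; the market clears at p* = 55, q* = 340.
Since the control does not bind, no trades are prevented and deadweight loss is zero.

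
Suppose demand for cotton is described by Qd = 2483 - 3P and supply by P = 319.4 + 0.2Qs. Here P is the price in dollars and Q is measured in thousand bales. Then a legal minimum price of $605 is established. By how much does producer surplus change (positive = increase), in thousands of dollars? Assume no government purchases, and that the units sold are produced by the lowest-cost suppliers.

55337.5

Rearranging supply gives Qs = 5P - 1597. In a free market, 2483 - 3P = 5P - 1597 gives the equilibrium P* = 510, Q* = 953.
Because the floor (605) lies above the market-clearing price, it is binding.
At P = 605: Qd = 2483 - 3·605 = 668 and Qs = 5·605 - 1597 = 1428.
Producer surplus without the control is ½ · (510 - 319.4) · 953 = 90820.9.
With the floor, 668 units are sold at 605. The supply price at Q = 668 is 453, so PS = ½ · [(605 - 319.4) + (605 - 453)] · 668 = 146158.4.
Change in producer surplus = 146158.4 - 90820.9 = 55337.5.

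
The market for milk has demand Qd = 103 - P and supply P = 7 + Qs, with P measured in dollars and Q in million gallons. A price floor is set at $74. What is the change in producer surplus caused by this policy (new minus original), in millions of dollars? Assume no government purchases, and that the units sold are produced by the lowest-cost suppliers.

370.5

Rearranging supply gives Qs = P - 7. Without the control the market clears where 103 - P = P - 7, i.e. P* = 55 and Q* = 48.
Since 74 > 55, the floor is binding.
At P = 74: Qd = 103 - 74 = 29 and Qs = 74 - 7 = 67.
Producer surplus without the control is ½ · (55 - 7) · 48 = 1152.
With the floor, 29 units are sold at 74. The supply price at Q = 29 is 36, so PS = ½ · [(74 - 7) + (74 - 36)] · 29 = 1522.5.
Change in producer surplus = 1522.5 - 1152 = 370.5.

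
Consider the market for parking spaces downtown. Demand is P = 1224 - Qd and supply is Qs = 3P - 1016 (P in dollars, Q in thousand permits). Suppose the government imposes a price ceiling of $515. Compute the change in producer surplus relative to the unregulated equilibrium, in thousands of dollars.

Rearranging demand gives Qd = 1224 - P. Equilibrium: 1224 - P = 3P - 1016, so 2240 = 4P and P* = 560, Q* = 664.
Because the ceiling (515) lies below the market-clearing price, it is binding.
At P = 515: Qd = 1224 - 515 = 709 and Qs = 3·515 - 1016 = 529.
Producer surplus without the control is ½ · (560 - 1016/3) · 664 = 220448/3.
With the ceiling, producers sell 529 units at 515, so PS = ½ · (515 - 1016/3) · 529 = 279841/6.
Change in producer surplus = 279841/6 - 220448/3 = -26842.5.

-26842.5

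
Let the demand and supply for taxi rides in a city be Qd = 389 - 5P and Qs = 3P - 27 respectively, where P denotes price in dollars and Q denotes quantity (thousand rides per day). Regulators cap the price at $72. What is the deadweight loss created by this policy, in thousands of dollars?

0

Without the control the market clears where 389 - 5P = 3P - 27, i.e. P* = 52 and Q* = 129.
Since 72 is above P* = 52, the ceiling does not bind and the free-market outcome prevails.
Since the control does not bind, no trades are prevented and deadweight loss is zero.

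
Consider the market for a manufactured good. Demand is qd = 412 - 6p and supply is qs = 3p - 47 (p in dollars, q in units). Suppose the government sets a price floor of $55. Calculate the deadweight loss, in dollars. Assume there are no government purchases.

144

Without the control the market clears where 412 - 6p = 3p - 47, i.e. p* = 51 and q* = 106.
Since 55 > 51, the floor is binding.
At p = 55: qd = 412 - 6·55 = 82 and qs = 3·55 - 47 = 118.
Quantity traded falls to 82. At q = 82 the demand price is (412 - 82)/6 = 55 and the supply price is (47 + 82)/3 = 43.
Deadweight loss = ½ · (55 - 43) · (106 - 82) = ½ · 12 · 24 = 144.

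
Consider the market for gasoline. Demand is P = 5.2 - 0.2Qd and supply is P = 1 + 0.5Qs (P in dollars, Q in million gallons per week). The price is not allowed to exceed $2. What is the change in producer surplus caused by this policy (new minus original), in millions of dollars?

Rearranging demand gives Qd = 26 - 5P; rearranging supply gives Qs = 2P - 2. In a free market, 26 - 5P = 2P - 2 gives the equilibrium P* = 4, Q* = 6.
Because the ceiling (2) lies below the market-clearing price, it is binding.
At P = 2: Qd = 26 - 5·2 = 16 and Qs = 2·2 - 2 = 2.
Producer surplus without the control is ½ · (4 - 1) · 6 = 9.
With the ceiling, producers sell 2 units at 2, so PS = ½ · (2 - 1) · 2 = 1.
Change in producer surplus = 1 - 9 = -8.

-8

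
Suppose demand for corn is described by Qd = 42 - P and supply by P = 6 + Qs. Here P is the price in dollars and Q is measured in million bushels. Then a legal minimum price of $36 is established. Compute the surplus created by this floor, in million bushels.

24

Rearranging supply gives Qs = P - 6. Without the control the market clears where 42 - P = P - 6, i.e. P* = 24 and Q* = 18.
The floor of 36 is above the equilibrium price 24, so it binds.
At P = 36: Qd = 42 - 36 = 6 and Qs = 36 - 6 = 30.
Surplus = Qs - Qd = 30 - 6 = 24.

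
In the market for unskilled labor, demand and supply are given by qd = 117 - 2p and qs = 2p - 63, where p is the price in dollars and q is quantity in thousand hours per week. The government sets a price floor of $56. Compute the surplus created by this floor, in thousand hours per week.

44

Setting quantity demanded equal to quantity supplied, 117 - 2p = 2p - 63, gives p* = 45 and q* = 27.
Since 56 > 45, the floor is binding.
At p = 56: qd = 117 - 2·56 = 5 and qs = 2·56 - 63 = 49.
Surplus = qs - qd = 49 - 5 = 44.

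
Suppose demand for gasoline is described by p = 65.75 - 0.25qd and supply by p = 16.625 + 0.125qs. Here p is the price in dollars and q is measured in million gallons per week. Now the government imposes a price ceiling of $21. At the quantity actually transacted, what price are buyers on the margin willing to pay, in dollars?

57

Rearranging demand gives qd = 263 - 4p; rearranging supply gives qs = 8p - 133. Setting quantity demanded equal to quantity supplied, 263 - 4p = 8p - 133, gives p* = 33 and q* = 131.
Because the ceiling (21) lies below the market-clearing price, it is binding.
At p = 21: qd = 263 - 4·21 = 179 and qs = 8·21 - 133 = 35.
Only 35 units reach the market. On the demand curve, the marginal buyer's willingness to pay at q = 35 is (263 - 35)/4 = 57.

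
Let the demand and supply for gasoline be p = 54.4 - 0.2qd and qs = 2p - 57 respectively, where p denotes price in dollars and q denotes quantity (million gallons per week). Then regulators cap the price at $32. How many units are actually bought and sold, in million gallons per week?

7

Rearranging demand gives qd = 272 - 5p. Without the control the market clears where 272 - 5p = 2p - 57, i.e. p* = 47 and q* = 37.
The ceiling of 32 is below the equilibrium price 47, so it binds.
At p = 32: qd = 272 - 5·32 = 112 and qs = 2·32 - 57 = 7.
The quantity actually transacted is the short side, supply: 7.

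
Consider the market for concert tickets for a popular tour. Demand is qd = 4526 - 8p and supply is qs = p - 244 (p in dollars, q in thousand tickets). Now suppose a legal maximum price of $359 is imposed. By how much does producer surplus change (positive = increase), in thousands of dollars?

Setting quantity demanded equal to quantity supplied, 4526 - 8p = p - 244, gives p* = 530 and q* = 286.
Because the ceiling (359) lies below the market-clearing price, it is binding.
At p = 359: qd = 4526 - 8·359 = 1654 and qs = 359 - 244 = 115.
Producer surplus without the control is ½ · (530 - 244) · 286 = 40898.
With the ceiling, producers sell 115 units at 359, so PS = ½ · (359 - 244) · 115 = 6612.5.
Change in producer surplus = 6612.5 - 40898 = -34285.5.

-34285.5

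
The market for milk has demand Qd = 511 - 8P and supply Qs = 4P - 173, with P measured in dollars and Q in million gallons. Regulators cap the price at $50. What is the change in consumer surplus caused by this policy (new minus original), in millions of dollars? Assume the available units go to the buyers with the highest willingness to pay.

140

In a free market, 511 - 8P = 4P - 173 gives the equilibrium P* = 57, Q* = 55.
Since 50 < 57, the ceiling is binding.
At P = 50: Qd = 511 - 8·50 = 111 and Qs = 4·50 - 173 = 27.
Consumer surplus without the control is ½ · (63.875 - 57) · 55 = 189.0625.
With the ceiling, 27 units are sold at 50 (assume they go to the highest-value buyers). The demand price at Q = 27 is 60.5, so CS = ½ · [(63.875 - 50) + (60.5 - 50)] · 27 = 329.0625.
Change in consumer surplus = 329.0625 - 189.0625 = 140.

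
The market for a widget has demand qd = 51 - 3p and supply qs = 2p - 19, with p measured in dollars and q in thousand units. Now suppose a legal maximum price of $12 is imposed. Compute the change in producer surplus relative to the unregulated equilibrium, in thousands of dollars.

Without the control the market clears where 51 - 3p = 2p - 19, i.e. p* = 14 and q* = 9.
The ceiling of 12 is below the equilibrium price 14, so it binds.
At p = 12: qd = 51 - 3·12 = 15 and qs = 2·12 - 19 = 5.
Producer surplus without the control is ½ · (14 - 9.5) · 9 = 20.25.
With the ceiling, producers sell 5 units at 12, so PS = ½ · (12 - 9.5) · 5 = 6.25.
Change in producer surplus = 6.25 - 20.25 = -14.

-14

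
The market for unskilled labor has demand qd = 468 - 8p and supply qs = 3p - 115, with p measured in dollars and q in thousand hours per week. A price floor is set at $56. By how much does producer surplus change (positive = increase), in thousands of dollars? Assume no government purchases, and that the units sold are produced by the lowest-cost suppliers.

-36

Equilibrium: 468 - 8p = 3p - 115, so 583 = 11p and p* = 53, q* = 44.
Because the floor (56) lies above the market-clearing price, it is binding.
At p = 56: qd = 468 - 8·56 = 20 and qs = 3·56 - 115 = 53.
Producer surplus without the control is ½ · (53 - 115/3) · 44 = 968/3.
With the floor, 20 units are sold at 56. The supply price at q = 20 is 45, so PS = ½ · [(56 - 115/3) + (56 - 45)] · 20 = 860/3.
Change in producer surplus = 860/3 - 968/3 = -36.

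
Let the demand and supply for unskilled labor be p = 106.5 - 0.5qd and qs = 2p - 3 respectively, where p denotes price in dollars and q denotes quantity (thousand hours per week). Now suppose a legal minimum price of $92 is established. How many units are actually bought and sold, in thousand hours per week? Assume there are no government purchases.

Rearranging demand gives qd = 213 - 2p. In a free market, 213 - 2p = 2p - 3 gives the equilibrium p* = 54, q* = 105.
The floor of 92 is above the equilibrium price 54, so it binds.
At p = 92: qd = 213 - 2·92 = 29 and qs = 2·92 - 3 = 181.
The quantity actually transacted is the short side, demand: 29.

29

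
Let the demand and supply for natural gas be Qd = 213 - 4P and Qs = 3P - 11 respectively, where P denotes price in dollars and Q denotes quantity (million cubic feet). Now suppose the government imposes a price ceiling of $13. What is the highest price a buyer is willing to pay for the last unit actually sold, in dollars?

46.25

Equilibrium: 213 - 4P = 3P - 11, so 224 = 7P and P* = 32, Q* = 85.
Because the ceiling (13) lies below the market-clearing price, it is binding.
At P = 13: Qd = 213 - 4·13 = 161 and Qs = 3·13 - 11 = 28.
Only 28 units reach the market. On the demand curve, the marginal buyer's willingness to pay at Q = 28 is (213 - 28)/4 = 46.25.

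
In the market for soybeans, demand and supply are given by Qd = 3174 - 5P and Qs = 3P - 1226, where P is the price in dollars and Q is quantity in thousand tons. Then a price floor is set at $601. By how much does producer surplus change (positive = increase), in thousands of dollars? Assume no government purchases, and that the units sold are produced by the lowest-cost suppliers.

-2218.5

In a free market, 3174 - 5P = 3P - 1226 gives the equilibrium P* = 550, Q* = 424.
Since 601 > 550, the floor is binding.
At P = 601: Qd = 3174 - 5·601 = 169 and Qs = 3·601 - 1226 = 577.
Producer surplus without the control is ½ · (550 - 1226/3) · 424 = 89888/3.
With the floor, 169 units are sold at 601. The supply price at Q = 169 is 465, so PS = ½ · [(601 - 1226/3) + (601 - 465)] · 169 = 166465/6.
Change in producer surplus = 166465/6 - 89888/3 = -2218.5.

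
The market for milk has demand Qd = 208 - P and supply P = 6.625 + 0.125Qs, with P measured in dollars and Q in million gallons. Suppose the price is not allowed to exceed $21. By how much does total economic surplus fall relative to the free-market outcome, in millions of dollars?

Rearranging supply gives Qs = 8P - 53. Setting quantity demanded equal to quantity supplied, 208 - P = 8P - 53, gives P* = 29 and Q* = 179.
Since 21 < 29, the ceiling is binding.
At P = 21: Qd = 208 - 21 = 187 and Qs = 8·21 - 53 = 115.
Quantity traded falls to 115. At Q = 115 the demand price is 208 - 115 = 93 and the supply price is (53 + 115)/8 = 21.
Deadweight loss = ½ · (93 - 21) · (179 - 115) = ½ · 72 · 64 = 2304.

2304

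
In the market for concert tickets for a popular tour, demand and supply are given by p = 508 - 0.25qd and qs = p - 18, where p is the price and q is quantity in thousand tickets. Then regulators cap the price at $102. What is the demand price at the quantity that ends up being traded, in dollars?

Rearranging demand gives qd = 2032 - 4p. Without the control the market clears where 2032 - 4p = p - 18, i.e. p* = 410 and q* = 392.
Because the ceiling (102) lies below the market-clearing price, it is binding.
At p = 102: qd = 2032 - 4·102 = 1624 and qs = 102 - 18 = 84.
Only 84 units reach the market. On the demand curve, the marginal buyer's willingness to pay at q = 84 is (2032 - 84)/4 = 487.

487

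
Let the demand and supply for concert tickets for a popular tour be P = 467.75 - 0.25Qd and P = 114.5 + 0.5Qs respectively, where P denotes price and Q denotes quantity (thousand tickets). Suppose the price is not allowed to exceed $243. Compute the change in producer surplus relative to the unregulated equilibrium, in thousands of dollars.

Rearranging demand gives Qd = 1871 - 4P; rearranging supply gives Qs = 2P - 229. Without the control the market clears where 1871 - 4P = 2P - 229, i.e. P* = 350 and Q* = 471.
The ceiling of 243 is below the equilibrium price 350, so it binds.
At P = 243: Qd = 1871 - 4·243 = 899 and Qs = 2·243 - 229 = 257.
Producer surplus without the control is ½ · (350 - 114.5) · 471 = 55460.25.
With the ceiling, producers sell 257 units at 243, so PS = ½ · (243 - 114.5) · 257 = 16512.25.
Change in producer surplus = 16512.25 - 55460.25 = -38948.

-38948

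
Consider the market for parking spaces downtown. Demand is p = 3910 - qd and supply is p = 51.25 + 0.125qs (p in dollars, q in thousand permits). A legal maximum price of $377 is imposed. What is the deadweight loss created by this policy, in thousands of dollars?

381924

Rearranging demand gives qd = 3910 - p; rearranging supply gives qs = 8p - 410. Equilibrium: 3910 - p = 8p - 410, so 4320 = 9p and p* = 480, q* = 3430.
Since 377 < 480, the ceiling is binding.
At p = 377: qd = 3910 - 377 = 3533 and qs = 8·377 - 410 = 2606.
Quantity traded falls to 2606. At q = 2606 the demand price is 3910 - 2606 = 1304 and the supply price is (410 + 2606)/8 = 377.
Deadweight loss = ½ · (1304 - 377) · (3430 - 2606) = ½ · 927 · 824 = 381924.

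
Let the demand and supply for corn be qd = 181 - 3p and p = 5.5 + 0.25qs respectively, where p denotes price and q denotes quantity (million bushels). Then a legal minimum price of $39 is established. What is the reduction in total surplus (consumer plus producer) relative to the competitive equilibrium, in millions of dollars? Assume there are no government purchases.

Rearranging supply gives qs = 4p - 22. Equilibrium: 181 - 3p = 4p - 22, so 203 = 7p and p* = 29, q* = 94.
Because the floor (39) lies above the market-clearing price, it is binding.
At p = 39: qd = 181 - 3·39 = 64 and qs = 4·39 - 22 = 134.
Quantity traded falls to 64. At q = 64 the demand price is (181 - 64)/3 = 39 and the supply price is (22 + 64)/4 = 21.5.
Deadweight loss = ½ · (39 - 21.5) · (94 - 64) = ½ · 17.5 · 30 = 262.5.

262.5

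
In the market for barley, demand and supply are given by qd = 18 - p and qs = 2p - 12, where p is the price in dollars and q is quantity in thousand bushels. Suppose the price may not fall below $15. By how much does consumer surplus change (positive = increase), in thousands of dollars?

-27.5

Setting quantity demanded equal to quantity supplied, 18 - p = 2p - 12, gives p* = 10 and q* = 8.
The floor of 15 is above the equilibrium price 10, so it binds.
At p = 15: qd = 18 - 15 = 3 and qs = 2·15 - 12 = 18.
Consumer surplus without the control is ½ · (18 - 10) · 8 = 32.
With the floor, consumers buy 3 units at 15, so CS = ½ · (18 - 15) · 3 = 4.5.
Change in consumer surplus = 4.5 - 32 = -27.5.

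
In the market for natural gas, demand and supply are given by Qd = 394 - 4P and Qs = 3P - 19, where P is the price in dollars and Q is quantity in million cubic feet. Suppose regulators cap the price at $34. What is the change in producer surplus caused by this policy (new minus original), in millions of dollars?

In a free market, 394 - 4P = 3P - 19 gives the equilibrium P* = 59, Q* = 158.
Because the ceiling (34) lies below the market-clearing price, it is binding.
At P = 34: Qd = 394 - 4·34 = 258 and Qs = 3·34 - 19 = 83.
Producer surplus without the control is ½ · (59 - 19/3) · 158 = 12482/3.
With the ceiling, producers sell 83 units at 34, so PS = ½ · (34 - 19/3) · 83 = 6889/6.
Change in producer surplus = 6889/6 - 12482/3 = -3012.5.

-3012.5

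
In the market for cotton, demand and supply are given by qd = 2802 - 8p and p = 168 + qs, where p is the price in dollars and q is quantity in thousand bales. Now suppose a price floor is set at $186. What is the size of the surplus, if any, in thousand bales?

Rearranging supply gives qs = p - 168. In a free market, 2802 - 8p = p - 168 gives the equilibrium p* = 330, q* = 162.
The floor of 186 is below the equilibrium price 330, so it is not binding; the market clears at p* = 330, q* = 162.
Since the control does not bind, there is no surplus.

0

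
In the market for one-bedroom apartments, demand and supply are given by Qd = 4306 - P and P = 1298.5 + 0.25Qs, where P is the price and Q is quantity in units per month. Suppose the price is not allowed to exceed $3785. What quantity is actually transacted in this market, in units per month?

Rearranging supply gives Qs = 4P - 5194. In a free market, 4306 - P = 4P - 5194 gives the equilibrium P* = 1900, Q* = 2406.
The ceiling of 3785 is above the equilibrium price 1900, so it is not binding; the market clears at P* = 1900, Q* = 2406.

2406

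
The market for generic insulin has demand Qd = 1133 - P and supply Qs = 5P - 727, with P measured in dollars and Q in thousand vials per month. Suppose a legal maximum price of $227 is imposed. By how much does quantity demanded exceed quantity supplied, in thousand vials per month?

498

Equilibrium: 1133 - P = 5P - 727, so 1860 = 6P and P* = 310, Q* = 823.
Since 227 < 310, the ceiling is binding.
At P = 227: Qd = 1133 - 227 = 906 and Qs = 5·227 - 727 = 408.
Shortage = Qd - Qs = 906 - 408 = 498.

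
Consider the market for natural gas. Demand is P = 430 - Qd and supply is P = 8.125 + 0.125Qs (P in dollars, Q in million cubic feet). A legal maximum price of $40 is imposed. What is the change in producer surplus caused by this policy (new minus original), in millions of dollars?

Rearranging demand gives Qd = 430 - P; rearranging supply gives Qs = 8P - 65. In a free market, 430 - P = 8P - 65 gives the equilibrium P* = 55, Q* = 375.
Because the ceiling (40) lies below the market-clearing price, it is binding.
At P = 40: Qd = 430 - 40 = 390 and Qs = 8·40 - 65 = 255.
Producer surplus without the control is ½ · (55 - 8.125) · 375 = 8789.0625.
With the ceiling, producers sell 255 units at 40, so PS = ½ · (40 - 8.125) · 255 = 4064.0625.
Change in producer surplus = 4064.0625 - 8789.0625 = -4725.

-4725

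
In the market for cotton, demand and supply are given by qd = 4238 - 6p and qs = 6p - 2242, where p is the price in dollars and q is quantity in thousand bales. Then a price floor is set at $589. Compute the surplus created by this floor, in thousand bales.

588

In a free market, 4238 - 6p = 6p - 2242 gives the equilibrium p* = 540, q* = 998.
The floor of 589 is above the equilibrium price 540, so it binds.
At p = 589: qd = 4238 - 6·589 = 704 and qs = 6·589 - 2242 = 1292.
Surplus = qs - qd = 1292 - 704 = 588.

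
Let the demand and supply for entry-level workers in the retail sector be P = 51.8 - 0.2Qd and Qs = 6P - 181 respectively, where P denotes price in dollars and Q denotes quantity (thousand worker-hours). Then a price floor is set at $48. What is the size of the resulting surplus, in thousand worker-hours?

88

Rearranging demand gives Qd = 259 - 5P. In a free market, 259 - 5P = 6P - 181 gives the equilibrium P* = 40, Q* = 59.
Since 48 > 40, the floor is binding.
At P = 48: Qd = 259 - 5·48 = 19 and Qs = 6·48 - 181 = 107.
Surplus = Qs - Qd = 107 - 19 = 88.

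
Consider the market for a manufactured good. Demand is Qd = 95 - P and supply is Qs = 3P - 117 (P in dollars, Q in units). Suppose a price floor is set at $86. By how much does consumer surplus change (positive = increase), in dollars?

Without the control the market clears where 95 - P = 3P - 117, i.e. P* = 53 and Q* = 42.
The floor of 86 is above the equilibrium price 53, so it binds.
At P = 86: Qd = 95 - 86 = 9 and Qs = 3·86 - 117 = 141.
Consumer surplus without the control is ½ · (95 - 53) · 42 = 882.
With the floor, consumers buy 9 units at 86, so CS = ½ · (95 - 86) · 9 = 40.5.
Change in consumer surplus = 40.5 - 882 = -841.5.

-841.5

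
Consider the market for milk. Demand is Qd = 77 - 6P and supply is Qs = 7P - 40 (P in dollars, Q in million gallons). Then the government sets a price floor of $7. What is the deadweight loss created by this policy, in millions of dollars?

Equilibrium: 77 - 6P = 7P - 40, so 117 = 13P and P* = 9, Q* = 23.
The floor of 7 is below the equilibrium price 9, so it is not binding; the market clears at P* = 9, Q* = 23.
Since the control does not bind, no trades are prevented and deadweight loss is zero.

0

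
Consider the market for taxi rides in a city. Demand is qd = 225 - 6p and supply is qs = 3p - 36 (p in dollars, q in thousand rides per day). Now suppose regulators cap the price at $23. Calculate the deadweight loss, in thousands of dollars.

Equilibrium: 225 - 6p = 3p - 36, so 261 = 9p and p* = 29, q* = 51.
Since 23 < 29, the ceiling is binding.
At p = 23: qd = 225 - 6·23 = 87 and qs = 3·23 - 36 = 33.
Quantity traded falls to 33. At q = 33 the demand price is (225 - 33)/6 = 32 and the supply price is (36 + 33)/3 = 23.
Deadweight loss = ½ · (32 - 23) · (51 - 33) = ½ · 9 · 18 = 81.

81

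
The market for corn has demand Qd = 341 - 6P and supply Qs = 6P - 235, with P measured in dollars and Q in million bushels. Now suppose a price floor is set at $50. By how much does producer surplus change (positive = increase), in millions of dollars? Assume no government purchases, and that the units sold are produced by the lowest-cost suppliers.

70

Setting quantity demanded equal to quantity supplied, 341 - 6P = 6P - 235, gives P* = 48 and Q* = 53.
Because the floor (50) lies above the market-clearing price, it is binding.
At P = 50: Qd = 341 - 6·50 = 41 and Qs = 6·50 - 235 = 65.
Producer surplus without the control is ½ · (48 - 235/6) · 53 = 2809/12.
With the floor, 41 units are sold at 50. The supply price at Q = 41 is 46, so PS = ½ · [(50 - 235/6) + (50 - 46)] · 41 = 3649/12.
Change in producer surplus = 3649/12 - 2809/12 = 70.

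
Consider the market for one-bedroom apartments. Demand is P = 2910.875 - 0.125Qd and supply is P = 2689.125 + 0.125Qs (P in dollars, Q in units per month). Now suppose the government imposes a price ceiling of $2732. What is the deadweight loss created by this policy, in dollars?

36992

Rearranging demand gives Qd = 23287 - 8P; rearranging supply gives Qs = 8P - 21513. Without the control the market clears where 23287 - 8P = 8P - 21513, i.e. P* = 2800 and Q* = 887.
Because the ceiling (2732) lies below the market-clearing price, it is binding.
At P = 2732: Qd = 23287 - 8·2732 = 1431 and Qs = 8·2732 - 21513 = 343.
Quantity traded falls to 343. At Q = 343 the demand price is (23287 - 343)/8 = 2868 and the supply price is (21513 + 343)/8 = 2732.
Deadweight loss = ½ · (2868 - 2732) · (887 - 343) = ½ · 136 · 544 = 36992.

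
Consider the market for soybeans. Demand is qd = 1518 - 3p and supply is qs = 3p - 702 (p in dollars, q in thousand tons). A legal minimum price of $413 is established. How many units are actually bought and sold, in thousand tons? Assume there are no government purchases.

Setting quantity demanded equal to quantity supplied, 1518 - 3p = 3p - 702, gives p* = 370 and q* = 408.
Since 413 > 370, the floor is binding.
At p = 413: qd = 1518 - 3·413 = 279 and qs = 3·413 - 702 = 537.
The quantity actually transacted is the short side, demand: 279.

279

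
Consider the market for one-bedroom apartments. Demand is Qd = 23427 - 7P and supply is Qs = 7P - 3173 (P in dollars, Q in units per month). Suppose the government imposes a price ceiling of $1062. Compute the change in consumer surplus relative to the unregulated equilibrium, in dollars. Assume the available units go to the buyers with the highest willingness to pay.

Setting quantity demanded equal to quantity supplied, 23427 - 7P = 7P - 3173, gives P* = 1900 and Q* = 10127.
Because the ceiling (1062) lies below the market-clearing price, it is binding.
At P = 1062: Qd = 23427 - 7·1062 = 15993 and Qs = 7·1062 - 3173 = 4261.
Consumer surplus without the control is ½ · (23427/7 - 1900) · 10127 = 102556129/14.
With the ceiling, 4261 units are sold at 1062 (assume they go to the highest-value buyers). The demand price at Q = 4261 is 2738, so CS = ½ · [(23427/7 - 1062) + (2738 - 1062)] · 4261 = 118136225/14.
Change in consumer surplus = 118136225/14 - 102556129/14 = 1112864.

1112864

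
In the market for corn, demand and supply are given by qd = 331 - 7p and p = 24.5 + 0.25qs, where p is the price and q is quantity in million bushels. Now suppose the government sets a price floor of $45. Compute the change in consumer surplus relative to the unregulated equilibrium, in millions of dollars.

-222

Rearranging supply gives qs = 4p - 98. Equilibrium: 331 - 7p = 4p - 98, so 429 = 11p and p* = 39, q* = 58.
Because the floor (45) lies above the market-clearing price, it is binding.
At p = 45: qd = 331 - 7·45 = 16 and qs = 4·45 - 98 = 82.
Consumer surplus without the control is ½ · (331/7 - 39) · 58 = 1682/7.
With the floor, consumers buy 16 units at 45, so CS = ½ · (331/7 - 45) · 16 = 128/7.
Change in consumer surplus = 128/7 - 1682/7 = -222.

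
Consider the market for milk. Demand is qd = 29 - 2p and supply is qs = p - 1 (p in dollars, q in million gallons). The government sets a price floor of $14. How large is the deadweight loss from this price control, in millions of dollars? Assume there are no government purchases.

48

In a free market, 29 - 2p = p - 1 gives the equilibrium p* = 10, q* = 9.
Since 14 > 10, the floor is binding.
At p = 14: qd = 29 - 2·14 = 1 and qs = 14 - 1 = 13.
Quantity traded falls to 1. At q = 1 the demand price is (29 - 1)/2 = 14 and the supply price is 1 + 1 = 2.
Deadweight loss = ½ · (14 - 2) · (9 - 1) = ½ · 12 · 8 = 48.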